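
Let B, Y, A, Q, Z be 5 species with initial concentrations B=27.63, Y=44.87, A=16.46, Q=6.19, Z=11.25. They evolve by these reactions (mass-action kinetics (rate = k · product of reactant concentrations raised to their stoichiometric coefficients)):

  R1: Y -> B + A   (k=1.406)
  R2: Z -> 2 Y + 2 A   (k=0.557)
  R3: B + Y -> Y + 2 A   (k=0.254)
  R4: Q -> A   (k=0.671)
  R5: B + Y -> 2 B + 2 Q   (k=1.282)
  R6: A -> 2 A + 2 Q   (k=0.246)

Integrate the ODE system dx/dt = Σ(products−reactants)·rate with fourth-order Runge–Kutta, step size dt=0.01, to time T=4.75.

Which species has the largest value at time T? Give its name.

Dominant species at T: A

RK4 with dt=0.01: 475 steps to T=4.75. Trajectory (selected grid times):
t=0.00: B=27.63 Y=44.87 A=16.46 Q=6.19 Z=11.25
t=0.53: B=68.38 Y=0.11 A=81.51 Q=88.52 Z=8.37
t=1.06: B=71.85 Y=0.07 A=133.46 Q=92.91 Z=6.23
t=1.58: B=74.39 Y=0.05 A=193.13 Q=106.20 Z=4.67
t=2.11: B=76.32 Y=0.04 A=267.91 Q=129.12 Z=3.47
t=2.64: B=77.75 Y=0.03 A=362.83 Q=162.81 Z=2.59
t=3.17: B=78.82 Y=0.02 A=485.42 Q=209.55 Z=1.92
t=3.69: B=79.61 Y=0.02 A=641.83 Q=271.40 Z=1.44
t=4.22: B=80.20 Y=0.01 A=850.26 Q=355.42 Z=1.07
t=4.75: B=80.65 Y=0.01 A=1124.24 Q=467.00 Z=0.80
At T=4.75: B=80.65 Y=0.01 A=1124.24 Q=467.00 Z=0.80; the largest is A.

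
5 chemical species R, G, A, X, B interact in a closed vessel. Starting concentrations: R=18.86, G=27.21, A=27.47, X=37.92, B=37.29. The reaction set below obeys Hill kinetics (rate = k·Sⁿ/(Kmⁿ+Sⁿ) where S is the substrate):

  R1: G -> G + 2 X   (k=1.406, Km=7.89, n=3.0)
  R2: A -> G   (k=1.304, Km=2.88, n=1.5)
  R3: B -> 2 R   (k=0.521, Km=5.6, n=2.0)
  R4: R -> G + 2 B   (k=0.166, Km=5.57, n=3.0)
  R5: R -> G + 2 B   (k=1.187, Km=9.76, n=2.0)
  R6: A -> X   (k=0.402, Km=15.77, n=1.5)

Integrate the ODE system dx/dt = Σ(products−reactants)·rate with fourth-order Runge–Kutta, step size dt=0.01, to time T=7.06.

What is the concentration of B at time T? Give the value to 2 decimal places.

RK4 with dt=0.01: 706 steps to T=7.06. Trajectory (selected grid times):
t=0.00: R=18.86 G=27.21 A=27.47 X=37.92 B=37.29
t=0.78: R=18.80 G=29.05 A=26.27 X=40.28 B=38.60
t=1.57: R=18.74 G=30.91 A=25.06 X=42.68 B=39.93
t=2.35: R=18.68 G=32.74 A=23.88 X=45.05 B=41.24
t=3.14: R=18.63 G=34.59 A=22.69 X=47.44 B=42.57
t=3.92: R=18.58 G=36.41 A=21.52 X=49.81 B=43.87
t=4.71: R=18.52 G=38.26 A=20.35 X=52.20 B=45.19
t=5.49: R=18.47 G=40.07 A=19.20 X=54.56 B=46.49
t=6.28: R=18.43 G=41.90 A=18.05 X=56.94 B=47.80
t=7.06: R=18.38 G=43.70 A=16.93 X=59.29 B=49.10
Read off B at T=7.06: 49.10

B at T = 49.10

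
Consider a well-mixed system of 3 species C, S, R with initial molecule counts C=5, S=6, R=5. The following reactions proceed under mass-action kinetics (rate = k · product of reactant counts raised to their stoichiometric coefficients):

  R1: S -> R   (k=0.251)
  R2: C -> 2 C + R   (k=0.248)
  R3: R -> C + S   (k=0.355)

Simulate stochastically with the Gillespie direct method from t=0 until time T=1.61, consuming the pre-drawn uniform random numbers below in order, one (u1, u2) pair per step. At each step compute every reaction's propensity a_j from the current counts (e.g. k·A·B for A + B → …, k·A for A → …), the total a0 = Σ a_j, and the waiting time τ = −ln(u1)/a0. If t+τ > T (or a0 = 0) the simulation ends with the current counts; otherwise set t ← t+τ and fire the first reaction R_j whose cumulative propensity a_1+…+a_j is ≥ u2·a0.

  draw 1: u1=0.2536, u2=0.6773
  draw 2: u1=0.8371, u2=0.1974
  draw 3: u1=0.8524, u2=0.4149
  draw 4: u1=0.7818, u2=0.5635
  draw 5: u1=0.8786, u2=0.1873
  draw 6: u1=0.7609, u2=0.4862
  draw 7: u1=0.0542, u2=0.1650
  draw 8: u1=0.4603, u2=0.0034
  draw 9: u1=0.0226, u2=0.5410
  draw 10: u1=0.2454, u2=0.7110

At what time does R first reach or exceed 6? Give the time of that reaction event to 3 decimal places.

Threshold first reached at t = 0.375

t=0.000: C=5 S=6 R=5
Draw 1: a1=1.506, a2=1.240, a3=1.775, a0=4.521; τ=−ln(0.2536)/4.521=0.303 → t=0.303; u2·a0=0.6773·4.521=3.062; a1+a2=2.746 < 3.062 ≤ a1+…+a3=4.521 → R3 fires; C=6 S=7 R=4
Draw 2: a1=1.757, a2=1.488, a3=1.420, a0=4.665; τ=−ln(0.8371)/4.665=0.038 → t=0.342; u2·a0=0.1974·4.665=0.921 ≤ a1=1.757 → R1 fires; C=6 S=6 R=5
Draw 3: a1=1.506, a2=1.488, a3=1.775, a0=4.769; τ=−ln(0.8524)/4.769=0.033 → t=0.375; u2·a0=0.4149·4.769=1.979; a1=1.506 < 1.979 ≤ a1+a2=2.994 → R2 fires; C=7 S=6 R=6
Draw 4: a1=1.506, a2=1.736, a3=2.130, a0=5.372; τ=−ln(0.7818)/5.372=0.046 → t=0.421; u2·a0=0.5635·5.372=3.027; a1=1.506 < 3.027 ≤ a1+a2=3.242 → R2 fires; C=8 S=6 R=7
Draw 5: a1=1.506, a2=1.984, a3=2.485, a0=5.975; τ=−ln(0.8786)/5.975=0.022 → t=0.443; u2·a0=0.1873·5.975=1.119 ≤ a1=1.506 → R1 fires; C=8 S=5 R=8
Draw 6: a1=1.255, a2=1.984, a3=2.840, a0=6.079; τ=−ln(0.7609)/6.079=0.045 → t=0.488; u2·a0=0.4862·6.079=2.956; a1=1.255 < 2.956 ≤ a1+a2=3.239 → R2 fires; C=9 S=5 R=9
Draw 7: a1=1.255, a2=2.232, a3=3.195, a0=6.682; τ=−ln(0.0542)/6.682=0.436 → t=0.924; u2·a0=0.1650·6.682=1.103 ≤ a1=1.255 → R1 fires; C=9 S=4 R=10
Draw 8: a1=1.004, a2=2.232, a3=3.550, a0=6.786; τ=−ln(0.4603)/6.786=0.114 → t=1.038; u2·a0=0.0034·6.786=0.023 ≤ a1=1.004 → R1 fires; C=9 S=3 R=11
Draw 9: a1=0.753, a2=2.232, a3=3.905, a0=6.890; τ=−ln(0.0226)/6.890=0.550 → t=1.588; u2·a0=0.5410·6.890=3.727; a1+a2=2.985 < 3.727 ≤ a1+…+a3=6.890 → R3 fires; C=10 S=4 R=10
Draw 10: a1=1.004, a2=2.480, a3=3.550, a0=7.034; τ=−ln(0.2454)/7.034=0.200 → t=1.788 > T=1.61: stop.
R first becomes ≥ 6 when it reaches 6 at the event at t=0.375.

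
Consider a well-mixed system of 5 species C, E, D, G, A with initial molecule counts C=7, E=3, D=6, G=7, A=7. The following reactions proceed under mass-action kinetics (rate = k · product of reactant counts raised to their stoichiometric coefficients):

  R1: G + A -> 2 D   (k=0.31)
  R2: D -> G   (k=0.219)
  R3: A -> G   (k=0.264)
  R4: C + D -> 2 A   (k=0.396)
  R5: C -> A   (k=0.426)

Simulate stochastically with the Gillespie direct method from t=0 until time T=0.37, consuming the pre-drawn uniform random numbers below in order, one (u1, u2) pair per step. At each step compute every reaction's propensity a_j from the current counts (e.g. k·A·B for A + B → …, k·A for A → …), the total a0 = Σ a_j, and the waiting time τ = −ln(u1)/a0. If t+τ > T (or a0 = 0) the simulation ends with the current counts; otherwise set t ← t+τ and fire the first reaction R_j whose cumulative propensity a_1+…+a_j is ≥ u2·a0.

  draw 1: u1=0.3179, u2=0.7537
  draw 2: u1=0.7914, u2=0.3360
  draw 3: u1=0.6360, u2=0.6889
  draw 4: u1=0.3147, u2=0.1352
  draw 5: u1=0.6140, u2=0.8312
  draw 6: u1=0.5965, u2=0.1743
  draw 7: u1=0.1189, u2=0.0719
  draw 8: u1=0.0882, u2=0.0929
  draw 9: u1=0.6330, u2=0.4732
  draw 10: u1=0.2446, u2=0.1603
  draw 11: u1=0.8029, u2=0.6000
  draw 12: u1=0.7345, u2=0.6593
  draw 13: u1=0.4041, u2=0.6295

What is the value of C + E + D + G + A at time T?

Value at T = 30

Check how each reaction changes W = C + E + D + G + A (weight of products minus weight of reactants):
R1: G + A -> 2 D: (1·2) − (1·1 + 1·1) = 2 − 2 = 0
R2: D -> G: (1·1) − (1·1) = 1 − 1 = 0
R3: A -> G: (1·1) − (1·1) = 1 − 1 = 0
R4: C + D -> 2 A: (1·2) − (1·1 + 1·1) = 2 − 2 = 0
R5: C -> A: (1·1) − (1·1) = 1 − 1 = 0
Every reaction leaves W unchanged, so W is conserved and no simulation is needed: W(T) = W(0) = 7 + 3 + 6 + 7 + 7 = 30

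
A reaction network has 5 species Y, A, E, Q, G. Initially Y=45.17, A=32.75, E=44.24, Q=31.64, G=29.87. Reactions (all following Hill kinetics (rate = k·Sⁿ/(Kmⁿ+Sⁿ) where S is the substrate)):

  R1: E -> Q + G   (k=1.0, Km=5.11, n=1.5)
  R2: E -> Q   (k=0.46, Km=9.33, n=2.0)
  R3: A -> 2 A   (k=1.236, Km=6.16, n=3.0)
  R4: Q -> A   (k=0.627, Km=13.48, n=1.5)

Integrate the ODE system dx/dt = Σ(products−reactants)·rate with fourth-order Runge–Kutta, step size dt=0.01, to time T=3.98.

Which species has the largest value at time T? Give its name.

Dominant species at T: Y

RK4 with dt=0.01: 398 steps to T=3.98. Trajectory (selected grid times):
t=0.00: Y=45.17 A=32.75 E=44.24 Q=31.64 G=29.87
t=0.44: Y=45.17 A=33.51 E=43.62 Q=32.04 G=30.29
t=0.88: Y=45.17 A=34.26 E=43.01 Q=32.44 G=30.72
t=1.33: Y=45.17 A=35.04 E=42.38 Q=32.85 G=31.15
t=1.77: Y=45.17 A=35.80 E=41.76 Q=33.24 G=31.57
t=2.21: Y=45.17 A=36.56 E=41.15 Q=33.64 G=31.99
t=2.65: Y=45.17 A=37.32 E=40.53 Q=34.03 G=32.41
t=3.10: Y=45.17 A=38.10 E=39.91 Q=34.43 G=32.84
t=3.54: Y=45.17 A=38.87 E=39.29 Q=34.82 G=33.26
t=3.98: Y=45.17 A=39.63 E=38.68 Q=35.21 G=33.68
At T=3.98: Y=45.17 A=39.63 E=38.68 Q=35.21 G=33.68; the largest is Y.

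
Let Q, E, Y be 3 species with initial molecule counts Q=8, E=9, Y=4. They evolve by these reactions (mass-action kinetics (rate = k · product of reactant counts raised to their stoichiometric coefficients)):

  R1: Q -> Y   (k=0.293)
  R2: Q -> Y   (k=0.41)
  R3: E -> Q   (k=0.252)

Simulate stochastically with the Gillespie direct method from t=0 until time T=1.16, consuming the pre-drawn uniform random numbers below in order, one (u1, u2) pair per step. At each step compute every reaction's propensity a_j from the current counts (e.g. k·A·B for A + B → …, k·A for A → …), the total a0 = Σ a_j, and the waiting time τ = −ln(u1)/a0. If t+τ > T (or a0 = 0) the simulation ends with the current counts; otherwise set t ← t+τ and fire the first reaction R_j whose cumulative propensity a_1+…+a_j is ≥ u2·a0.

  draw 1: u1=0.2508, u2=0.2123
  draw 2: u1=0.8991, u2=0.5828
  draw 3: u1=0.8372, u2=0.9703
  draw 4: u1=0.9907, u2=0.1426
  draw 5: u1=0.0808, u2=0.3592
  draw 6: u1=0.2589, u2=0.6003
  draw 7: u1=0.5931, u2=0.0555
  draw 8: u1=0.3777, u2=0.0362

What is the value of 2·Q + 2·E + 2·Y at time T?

Check how each reaction changes W = 2·Q + 2·E + 2·Y (weight of products minus weight of reactants):
R1: Q -> Y: (2·1) − (2·1) = 2 − 2 = 0
R2: Q -> Y: (2·1) − (2·1) = 2 − 2 = 0
R3: E -> Q: (2·1) − (2·1) = 2 − 2 = 0
Every reaction leaves W unchanged, so W is conserved and no simulation is needed: W(T) = W(0) = 2·8 + 2·9 + 2·4 = 42

Value at T = 42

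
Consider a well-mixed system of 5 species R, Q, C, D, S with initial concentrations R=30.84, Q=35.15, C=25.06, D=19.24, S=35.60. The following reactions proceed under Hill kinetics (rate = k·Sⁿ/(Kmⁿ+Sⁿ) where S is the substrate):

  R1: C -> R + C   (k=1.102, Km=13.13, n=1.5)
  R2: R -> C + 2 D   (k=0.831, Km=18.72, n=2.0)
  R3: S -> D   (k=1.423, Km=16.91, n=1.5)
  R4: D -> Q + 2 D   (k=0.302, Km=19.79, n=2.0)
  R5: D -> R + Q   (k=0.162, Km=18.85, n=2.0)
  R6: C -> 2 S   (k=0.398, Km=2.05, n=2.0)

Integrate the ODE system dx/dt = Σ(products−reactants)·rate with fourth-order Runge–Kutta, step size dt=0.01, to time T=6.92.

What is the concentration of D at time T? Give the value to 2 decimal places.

RK4 with dt=0.01: 692 steps to T=6.92. Trajectory (selected grid times):
t=0.00: R=30.84 Q=35.15 C=25.06 D=19.24 S=35.60
t=0.77: R=31.05 Q=35.33 C=25.22 D=21.05 S=35.38
t=1.54: R=31.27 Q=35.53 C=25.39 D=22.87 S=35.17
t=2.31: R=31.50 Q=35.75 C=25.56 D=24.70 S=34.96
t=3.08: R=31.73 Q=35.98 C=25.73 D=26.53 S=34.75
t=3.84: R=31.95 Q=36.21 C=25.90 D=28.34 S=34.54
t=4.61: R=32.19 Q=36.46 C=26.07 D=30.18 S=34.34
t=5.38: R=32.43 Q=36.71 C=26.24 D=32.03 S=34.13
t=6.15: R=32.67 Q=36.98 C=26.42 D=33.88 S=33.93
t=6.92: R=32.91 Q=37.25 C=26.60 D=35.73 S=33.73
Read off D at T=6.92: 35.73

D at T = 35.73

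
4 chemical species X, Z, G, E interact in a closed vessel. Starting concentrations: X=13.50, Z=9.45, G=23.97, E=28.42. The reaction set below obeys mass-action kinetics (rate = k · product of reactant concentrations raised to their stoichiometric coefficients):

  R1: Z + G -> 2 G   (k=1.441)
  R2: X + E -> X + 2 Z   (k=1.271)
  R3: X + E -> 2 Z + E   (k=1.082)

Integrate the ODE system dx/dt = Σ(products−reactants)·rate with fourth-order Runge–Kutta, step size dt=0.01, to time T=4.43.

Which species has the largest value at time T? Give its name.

RK4 with dt=0.01: 443 steps to T=4.43. Trajectory (selected grid times):
t=0.00: X=13.50 Z=9.45 G=23.97 E=28.42
t=0.49: X=0.01 Z=0.00 G=92.10 E=12.57
t=0.98: X=0.00 Z=0.00 G=92.14 E=12.56
t=1.48: X=0.00 Z=0.00 G=92.14 E=12.56
t=1.97: X=0.00 Z=0.00 G=92.14 E=12.56
t=2.46: X=0.00 Z=0.00 G=92.14 E=12.56
t=2.95: X=0.00 Z=0.00 G=92.14 E=12.56
t=3.45: X=0.00 Z=0.00 G=92.14 E=12.56
t=3.94: X=0.00 Z=0.00 G=92.14 E=12.56
t=4.43: X=0.00 Z=0.00 G=92.14 E=12.56
At T=4.43: X=0.00 Z=0.00 G=92.14 E=12.56; the largest is G.

Dominant species at T: G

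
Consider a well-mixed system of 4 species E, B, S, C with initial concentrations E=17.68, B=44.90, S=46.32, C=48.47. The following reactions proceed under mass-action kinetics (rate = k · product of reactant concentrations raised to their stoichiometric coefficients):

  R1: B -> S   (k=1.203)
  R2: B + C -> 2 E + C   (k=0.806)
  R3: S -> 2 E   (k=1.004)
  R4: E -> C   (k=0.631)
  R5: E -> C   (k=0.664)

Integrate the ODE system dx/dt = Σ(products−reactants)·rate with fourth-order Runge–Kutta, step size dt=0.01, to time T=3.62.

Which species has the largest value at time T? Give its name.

RK4 with dt=0.01: 362 steps to T=3.62. Trajectory (selected grid times):
t=0.00: E=17.68 B=44.90 S=46.32 C=48.47
t=0.40: E=88.29 B=0.00 S=31.89 C=96.53
t=0.80: E=68.77 B=0.00 S=21.34 C=137.13
t=1.21: E=51.42 B=0.00 S=14.14 C=168.90
t=1.61: E=37.80 B=0.00 S=9.46 C=191.86
t=2.01: E=27.32 B=0.00 S=6.33 C=208.60
t=2.41: E=19.49 B=0.00 S=4.24 C=220.62
t=2.82: E=13.64 B=0.00 S=2.81 C=229.33
t=3.22: E=9.55 B=0.00 S=1.88 C=235.28
t=3.62: E=6.64 B=0.00 S=1.26 C=239.43
At T=3.62: E=6.64 B=0.00 S=1.26 C=239.43; the largest is C.

Dominant species at T: C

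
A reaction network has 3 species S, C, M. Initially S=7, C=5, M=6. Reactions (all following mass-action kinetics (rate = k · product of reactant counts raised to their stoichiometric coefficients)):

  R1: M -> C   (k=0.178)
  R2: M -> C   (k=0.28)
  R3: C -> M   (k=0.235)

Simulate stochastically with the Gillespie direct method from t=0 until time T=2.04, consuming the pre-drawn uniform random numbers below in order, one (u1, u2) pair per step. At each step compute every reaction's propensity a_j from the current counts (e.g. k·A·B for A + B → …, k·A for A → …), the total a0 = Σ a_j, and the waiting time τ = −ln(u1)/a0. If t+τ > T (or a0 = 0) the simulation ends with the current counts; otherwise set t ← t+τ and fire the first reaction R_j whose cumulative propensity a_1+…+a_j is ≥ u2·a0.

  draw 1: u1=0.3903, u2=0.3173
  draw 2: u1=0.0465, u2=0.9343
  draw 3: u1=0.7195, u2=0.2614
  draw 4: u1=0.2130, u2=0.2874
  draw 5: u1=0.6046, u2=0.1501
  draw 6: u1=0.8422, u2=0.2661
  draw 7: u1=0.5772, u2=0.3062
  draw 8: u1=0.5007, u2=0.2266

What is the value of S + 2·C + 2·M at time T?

Check how each reaction changes W = S + 2·C + 2·M (weight of products minus weight of reactants):
R1: M -> C: (2·1) − (2·1) = 2 − 2 = 0
R2: M -> C: (2·1) − (2·1) = 2 − 2 = 0
R3: C -> M: (2·1) − (2·1) = 2 − 2 = 0
Every reaction leaves W unchanged, so W is conserved and no simulation is needed: W(T) = W(0) = 7 + 2·5 + 2·6 = 29

Value at T = 29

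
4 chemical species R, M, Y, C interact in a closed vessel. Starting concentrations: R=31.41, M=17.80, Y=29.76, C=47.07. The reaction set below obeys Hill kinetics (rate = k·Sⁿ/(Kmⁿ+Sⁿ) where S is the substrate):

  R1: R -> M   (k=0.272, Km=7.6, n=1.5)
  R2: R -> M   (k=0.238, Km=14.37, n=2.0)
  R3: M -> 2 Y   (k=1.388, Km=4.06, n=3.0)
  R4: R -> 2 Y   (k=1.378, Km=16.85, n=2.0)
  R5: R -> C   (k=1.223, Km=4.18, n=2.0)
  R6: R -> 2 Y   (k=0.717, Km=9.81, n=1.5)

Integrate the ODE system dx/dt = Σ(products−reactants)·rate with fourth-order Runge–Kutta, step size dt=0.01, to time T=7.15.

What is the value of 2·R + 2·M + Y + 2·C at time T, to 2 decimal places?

Value at T = 222.32

Check how each reaction changes W = 2·R + 2·M + Y + 2·C (weight of products minus weight of reactants):
R1: R -> M: (2·1) − (2·1) = 2 − 2 = 0
R2: R -> M: (2·1) − (2·1) = 2 − 2 = 0
R3: M -> 2 Y: (1·2) − (2·1) = 2 − 2 = 0
R4: R -> 2 Y: (1·2) − (2·1) = 2 − 2 = 0
R5: R -> C: (2·1) − (2·1) = 2 − 2 = 0
R6: R -> 2 Y: (1·2) − (2·1) = 2 − 2 = 0
Every reaction leaves W unchanged, so W is conserved and no simulation is needed: W(T) = W(0) = 2·31.41 + 2·17.80 + 29.76 + 2·47.07 = 222.32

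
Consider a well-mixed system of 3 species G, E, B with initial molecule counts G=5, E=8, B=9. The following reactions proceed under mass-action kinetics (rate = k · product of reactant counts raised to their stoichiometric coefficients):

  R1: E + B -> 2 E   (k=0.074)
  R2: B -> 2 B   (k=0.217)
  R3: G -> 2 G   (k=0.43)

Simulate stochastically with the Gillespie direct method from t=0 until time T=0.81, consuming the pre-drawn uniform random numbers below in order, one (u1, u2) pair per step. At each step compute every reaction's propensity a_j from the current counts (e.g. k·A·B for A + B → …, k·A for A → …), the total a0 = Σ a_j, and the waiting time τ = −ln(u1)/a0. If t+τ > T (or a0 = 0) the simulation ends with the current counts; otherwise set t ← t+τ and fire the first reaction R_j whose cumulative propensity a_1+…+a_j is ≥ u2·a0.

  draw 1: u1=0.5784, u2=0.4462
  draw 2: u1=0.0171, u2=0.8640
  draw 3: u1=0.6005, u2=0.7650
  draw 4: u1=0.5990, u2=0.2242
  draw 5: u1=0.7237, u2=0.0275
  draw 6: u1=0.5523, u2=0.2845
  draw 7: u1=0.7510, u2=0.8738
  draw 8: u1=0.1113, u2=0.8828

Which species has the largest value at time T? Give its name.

Dominant species at T: E

t=0.000: G=5 E=8 B=9
Draw 1: a1=5.328, a2=1.953, a3=2.150, a0=9.431; τ=−ln(0.5784)/9.431=0.058 → t=0.058; u2·a0=0.4462·9.431=4.208 ≤ a1=5.328 → R1 fires; G=5 E=9 B=8
Draw 2: a1=5.328, a2=1.736, a3=2.150, a0=9.214; τ=−ln(0.0171)/9.214=0.442 → t=0.500; u2·a0=0.8640·9.214=7.961; a1+a2=7.064 < 7.961 ≤ a1+…+a3=9.214 → R3 fires; G=6 E=9 B=8
Draw 3: a1=5.328, a2=1.736, a3=2.580, a0=9.644; τ=−ln(0.6005)/9.644=0.053 → t=0.553; u2·a0=0.7650·9.644=7.378; a1+a2=7.064 < 7.378 ≤ a1+…+a3=9.644 → R3 fires; G=7 E=9 B=8
Draw 4: a1=5.328, a2=1.736, a3=3.010, a0=10.074; τ=−ln(0.5990)/10.074=0.051 → t=0.603; u2·a0=0.2242·10.074=2.259 ≤ a1=5.328 → R1 fires; G=7 E=10 B=7
Draw 5: a1=5.180, a2=1.519, a3=3.010, a0=9.709; τ=−ln(0.7237)/9.709=0.033 → t=0.637; u2·a0=0.0275·9.709=0.267 ≤ a1=5.180 → R1 fires; G=7 E=11 B=6
Draw 6: a1=4.884, a2=1.302, a3=3.010, a0=9.196; τ=−ln(0.5523)/9.196=0.065 → t=0.701; u2·a0=0.2845·9.196=2.616 ≤ a1=4.884 → R1 fires; G=7 E=12 B=5
Draw 7: a1=4.440, a2=1.085, a3=3.010, a0=8.535; τ=−ln(0.7510)/8.535=0.034 → t=0.735; u2·a0=0.8738·8.535=7.458; a1+a2=5.525 < 7.458 ≤ a1+…+a3=8.535 → R3 fires; G=8 E=12 B=5
Draw 8: a1=4.440, a2=1.085, a3=3.440, a0=8.965; τ=−ln(0.1113)/8.965=0.245 → t=0.980 > T=0.81: stop.
At T=0.81: G=8 E=12 B=5; the largest is E.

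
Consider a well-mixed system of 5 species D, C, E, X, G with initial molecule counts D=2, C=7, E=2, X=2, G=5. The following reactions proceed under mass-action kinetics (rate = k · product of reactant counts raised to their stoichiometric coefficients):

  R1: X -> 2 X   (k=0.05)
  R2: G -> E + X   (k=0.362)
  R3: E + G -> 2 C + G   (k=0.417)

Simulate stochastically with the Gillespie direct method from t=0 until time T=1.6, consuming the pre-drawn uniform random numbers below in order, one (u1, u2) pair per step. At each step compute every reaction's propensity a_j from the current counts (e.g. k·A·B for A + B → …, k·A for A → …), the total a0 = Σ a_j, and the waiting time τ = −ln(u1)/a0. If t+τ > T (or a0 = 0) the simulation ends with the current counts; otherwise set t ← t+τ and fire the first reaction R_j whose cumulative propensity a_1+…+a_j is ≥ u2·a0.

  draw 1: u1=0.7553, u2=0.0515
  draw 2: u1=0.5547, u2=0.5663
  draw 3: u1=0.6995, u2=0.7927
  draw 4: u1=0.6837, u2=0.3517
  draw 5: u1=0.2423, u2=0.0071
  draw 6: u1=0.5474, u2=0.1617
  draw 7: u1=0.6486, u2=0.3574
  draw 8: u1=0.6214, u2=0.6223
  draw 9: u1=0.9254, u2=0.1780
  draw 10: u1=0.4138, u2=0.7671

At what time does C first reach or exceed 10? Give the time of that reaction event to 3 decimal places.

t=0.000: D=2 C=7 E=2 X=2 G=5
Draw 1: a1=0.100, a2=1.810, a3=4.170, a0=6.080; τ=−ln(0.7553)/6.080=0.046 → t=0.046; u2·a0=0.0515·6.080=0.313; a1=0.100 < 0.313 ≤ a1+a2=1.910 → R2 fires; D=2 C=7 E=3 X=3 G=4
Draw 2: a1=0.150, a2=1.448, a3=5.004, a0=6.602; τ=−ln(0.5547)/6.602=0.089 → t=0.135; u2·a0=0.5663·6.602=3.739; a1+a2=1.598 < 3.739 ≤ a1+…+a3=6.602 → R3 fires; D=2 C=9 E=2 X=3 G=4
Draw 3: a1=0.150, a2=1.448, a3=3.336, a0=4.934; τ=−ln(0.6995)/4.934=0.072 → t=0.208; u2·a0=0.7927·4.934=3.911; a1+a2=1.598 < 3.911 ≤ a1+…+a3=4.934 → R3 fires; D=2 C=11 E=1 X=3 G=4
Draw 4: a1=0.150, a2=1.448, a3=1.668, a0=3.266; τ=−ln(0.6837)/3.266=0.116 → t=0.324; u2·a0=0.3517·3.266=1.149; a1=0.150 < 1.149 ≤ a1+a2=1.598 → R2 fires; D=2 C=11 E=2 X=4 G=3
Draw 5: a1=0.200, a2=1.086, a3=2.502, a0=3.788; τ=−ln(0.2423)/3.788=0.374 → t=0.699; u2·a0=0.0071·3.788=0.027 ≤ a1=0.200 → R1 fires; D=2 C=11 E=2 X=5 G=3
Draw 6: a1=0.250, a2=1.086, a3=2.502, a0=3.838; τ=−ln(0.5474)/3.838=0.157 → t=0.856; u2·a0=0.1617·3.838=0.621; a1=0.250 < 0.621 ≤ a1+a2=1.336 → R2 fires; D=2 C=11 E=3 X=6 G=2
Draw 7: a1=0.300, a2=0.724, a3=2.502, a0=3.526; τ=−ln(0.6486)/3.526=0.123 → t=0.978; u2·a0=0.3574·3.526=1.260; a1+a2=1.024 < 1.260 ≤ a1+…+a3=3.526 → R3 fires; D=2 C=13 E=2 X=6 G=2
Draw 8: a1=0.300, a2=0.724, a3=1.668, a0=2.692; τ=−ln(0.6214)/2.692=0.177 → t=1.155; u2·a0=0.6223·2.692=1.675; a1+a2=1.024 < 1.675 ≤ a1+…+a3=2.692 → R3 fires; D=2 C=15 E=1 X=6 G=2
Draw 9: a1=0.300, a2=0.724, a3=0.834, a0=1.858; τ=−ln(0.9254)/1.858=0.042 → t=1.197; u2·a0=0.1780·1.858=0.331; a1=0.300 < 0.331 ≤ a1+a2=1.024 → R2 fires; D=2 C=15 E=2 X=7 G=1
Draw 10: a1=0.350, a2=0.362, a3=0.834, a0=1.546; τ=−ln(0.4138)/1.546=0.571 → t=1.768 > T=1.6: stop.
C first becomes ≥ 10 when it reaches 11 at the event at t=0.208.

Threshold first reached at t = 0.208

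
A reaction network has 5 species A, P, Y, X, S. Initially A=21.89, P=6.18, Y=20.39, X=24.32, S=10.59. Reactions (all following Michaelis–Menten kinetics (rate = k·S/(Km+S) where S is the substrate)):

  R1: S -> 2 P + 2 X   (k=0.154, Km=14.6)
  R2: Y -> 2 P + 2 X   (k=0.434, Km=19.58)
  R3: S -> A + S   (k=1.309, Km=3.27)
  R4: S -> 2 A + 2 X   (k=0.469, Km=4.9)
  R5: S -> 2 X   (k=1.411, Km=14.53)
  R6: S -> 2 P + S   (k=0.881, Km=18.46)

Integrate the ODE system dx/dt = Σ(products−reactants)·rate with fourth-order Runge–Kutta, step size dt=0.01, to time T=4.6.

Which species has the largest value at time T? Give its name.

Dominant species at T: X

RK4 with dt=0.01: 460 steps to T=4.6. Trajectory (selected grid times):
t=0.00: A=21.89 P=6.18 Y=20.39 X=24.32 S=10.59
t=0.51: A=22.72 P=6.79 Y=20.28 X=25.53 S=10.10
t=1.02: A=23.54 P=7.39 Y=20.16 X=26.72 S=9.61
t=1.53: A=24.35 P=7.98 Y=20.05 X=27.89 S=9.14
t=2.04: A=25.15 P=8.56 Y=19.94 X=29.03 S=8.69
t=2.56: A=25.95 P=9.13 Y=19.83 X=30.16 S=8.23
t=3.07: A=26.72 P=9.68 Y=19.72 X=31.25 S=7.80
t=3.58: A=27.48 P=10.22 Y=19.60 X=32.31 S=7.38
t=4.09: A=28.22 P=10.74 Y=19.49 X=33.34 S=6.98
t=4.60: A=28.95 P=11.26 Y=19.38 X=34.35 S=6.58
At T=4.6: A=28.95 P=11.26 Y=19.38 X=34.35 S=6.58; the largest is X.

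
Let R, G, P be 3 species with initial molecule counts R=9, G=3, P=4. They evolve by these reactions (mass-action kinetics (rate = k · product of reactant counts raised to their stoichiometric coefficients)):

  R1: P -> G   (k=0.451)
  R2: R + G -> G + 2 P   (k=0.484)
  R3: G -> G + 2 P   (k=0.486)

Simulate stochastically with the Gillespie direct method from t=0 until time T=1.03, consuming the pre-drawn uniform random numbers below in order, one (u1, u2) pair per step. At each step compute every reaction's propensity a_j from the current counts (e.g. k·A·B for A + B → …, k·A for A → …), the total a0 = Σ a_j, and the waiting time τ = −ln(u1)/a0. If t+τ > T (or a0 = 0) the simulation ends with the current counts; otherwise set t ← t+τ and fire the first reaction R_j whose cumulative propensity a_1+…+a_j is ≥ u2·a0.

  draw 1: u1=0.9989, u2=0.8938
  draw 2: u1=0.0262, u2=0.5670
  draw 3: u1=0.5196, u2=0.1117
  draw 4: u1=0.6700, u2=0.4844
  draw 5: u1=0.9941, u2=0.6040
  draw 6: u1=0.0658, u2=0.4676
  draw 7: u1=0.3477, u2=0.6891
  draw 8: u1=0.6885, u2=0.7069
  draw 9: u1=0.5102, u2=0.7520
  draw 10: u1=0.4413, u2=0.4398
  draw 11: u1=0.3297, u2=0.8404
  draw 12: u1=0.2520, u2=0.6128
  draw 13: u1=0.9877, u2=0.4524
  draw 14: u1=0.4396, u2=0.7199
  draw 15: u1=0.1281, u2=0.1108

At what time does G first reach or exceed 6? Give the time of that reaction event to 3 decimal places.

Threshold first reached at t = 0.854

t=0.000: R=9 G=3 P=4
Draw 1: a1=1.804, a2=13.068, a3=1.458, a0=16.330; τ=−ln(0.9989)/16.330=0.000 → t=0.000; u2·a0=0.8938·16.330=14.596; a1=1.804 < 14.596 ≤ a1+a2=14.872 → R2 fires; R=8 G=3 P=6
Draw 2: a1=2.706, a2=11.616, a3=1.458, a0=15.780; τ=−ln(0.0262)/15.780=0.231 → t=0.231; u2·a0=0.5670·15.780=8.947; a1=2.706 < 8.947 ≤ a1+a2=14.322 → R2 fires; R=7 G=3 P=8
Draw 3: a1=3.608, a2=10.164, a3=1.458, a0=15.230; τ=−ln(0.5196)/15.230=0.043 → t=0.274; u2·a0=0.1117·15.230=1.701 ≤ a1=3.608 → R1 fires; R=7 G=4 P=7
Draw 4: a1=3.157, a2=13.552, a3=1.944, a0=18.653; τ=−ln(0.6700)/18.653=0.021 → t=0.295; u2·a0=0.4844·18.653=9.036; a1=3.157 < 9.036 ≤ a1+a2=16.709 → R2 fires; R=6 G=4 P=9
Draw 5: a1=4.059, a2=11.616, a3=1.944, a0=17.619; τ=−ln(0.9941)/17.619=0.000 → t=0.296; u2·a0=0.6040·17.619=10.642; a1=4.059 < 10.642 ≤ a1+a2=15.675 → R2 fires; R=5 G=4 P=11
Draw 6: a1=4.961, a2=9.680, a3=1.944, a0=16.585; τ=−ln(0.0658)/16.585=0.164 → t=0.460; u2·a0=0.4676·16.585=7.755; a1=4.961 < 7.755 ≤ a1+a2=14.641 → R2 fires; R=4 G=4 P=13
Draw 7: a1=5.863, a2=7.744, a3=1.944, a0=15.551; τ=−ln(0.3477)/15.551=0.068 → t=0.528; u2·a0=0.6891·15.551=10.716; a1=5.863 < 10.716 ≤ a1+a2=13.607 → R2 fires; R=3 G=4 P=15
Draw 8: a1=6.765, a2=5.808, a3=1.944, a0=14.517; τ=−ln(0.6885)/14.517=0.026 → t=0.553; u2·a0=0.7069·14.517=10.262; a1=6.765 < 10.262 ≤ a1+a2=12.573 → R2 fires; R=2 G=4 P=17
Draw 9: a1=7.667, a2=3.872, a3=1.944, a0=13.483; τ=−ln(0.5102)/13.483=0.050 → t=0.603; u2·a0=0.7520·13.483=10.139; a1=7.667 < 10.139 ≤ a1+a2=11.539 → R2 fires; R=1 G=4 P=19
Draw 10: a1=8.569, a2=1.936, a3=1.944, a0=12.449; τ=−ln(0.4413)/12.449=0.066 → t=0.669; u2·a0=0.4398·12.449=5.475 ≤ a1=8.569 → R1 fires; R=1 G=5 P=18
Draw 11: a1=8.118, a2=2.420, a3=2.430, a0=12.968; τ=−ln(0.3297)/12.968=0.086 → t=0.755; u2·a0=0.8404·12.968=10.898; a1+a2=10.538 < 10.898 ≤ a1+…+a3=12.968 → R3 fires; R=1 G=5 P=20
Draw 12: a1=9.020, a2=2.420, a3=2.430, a0=13.870; τ=−ln(0.2520)/13.870=0.099 → t=0.854; u2·a0=0.6128·13.870=8.500 ≤ a1=9.020 → R1 fires; R=1 G=6 P=19
Draw 13: a1=8.569, a2=2.904, a3=2.916, a0=14.389; τ=−ln(0.9877)/14.389=0.001 → t=0.855; u2·a0=0.4524·14.389=6.510 ≤ a1=8.569 → R1 fires; R=1 G=7 P=18
Draw 14: a1=8.118, a2=3.388, a3=3.402, a0=14.908; τ=−ln(0.4396)/14.908=0.055 → t=0.910; u2·a0=0.7199·14.908=10.732; a1=8.118 < 10.732 ≤ a1+a2=11.506 → R2 fires; R=0 G=7 P=20
Draw 15: a1=9.020, a2=0.000, a3=3.402, a0=12.422; τ=−ln(0.1281)/12.422=0.165 → t=1.075 > T=1.03: stop.
G first becomes ≥ 6 when it reaches 6 at the event at t=0.854.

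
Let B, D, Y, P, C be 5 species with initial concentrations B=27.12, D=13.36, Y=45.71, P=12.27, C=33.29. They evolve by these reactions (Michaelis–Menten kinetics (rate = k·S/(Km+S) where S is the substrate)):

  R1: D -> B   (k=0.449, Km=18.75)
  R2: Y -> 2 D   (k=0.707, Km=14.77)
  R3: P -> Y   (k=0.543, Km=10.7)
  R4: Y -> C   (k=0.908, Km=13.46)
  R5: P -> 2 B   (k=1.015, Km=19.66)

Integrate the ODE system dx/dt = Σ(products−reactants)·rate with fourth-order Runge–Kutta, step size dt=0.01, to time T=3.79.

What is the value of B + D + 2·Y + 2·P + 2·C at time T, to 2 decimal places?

Check how each reaction changes W = B + D + 2·Y + 2·P + 2·C (weight of products minus weight of reactants):
R1: D -> B: (1·1) − (1·1) = 1 − 1 = 0
R2: Y -> 2 D: (1·2) − (2·1) = 2 − 2 = 0
R3: P -> Y: (2·1) − (2·1) = 2 − 2 = 0
R4: Y -> C: (2·1) − (2·1) = 2 − 2 = 0
R5: P -> 2 B: (1·2) − (2·1) = 2 − 2 = 0
Every reaction leaves W unchanged, so W is conserved and no simulation is needed: W(T) = W(0) = 27.12 + 13.36 + 2·45.71 + 2·12.27 + 2·33.29 = 223.02

Value at T = 223.02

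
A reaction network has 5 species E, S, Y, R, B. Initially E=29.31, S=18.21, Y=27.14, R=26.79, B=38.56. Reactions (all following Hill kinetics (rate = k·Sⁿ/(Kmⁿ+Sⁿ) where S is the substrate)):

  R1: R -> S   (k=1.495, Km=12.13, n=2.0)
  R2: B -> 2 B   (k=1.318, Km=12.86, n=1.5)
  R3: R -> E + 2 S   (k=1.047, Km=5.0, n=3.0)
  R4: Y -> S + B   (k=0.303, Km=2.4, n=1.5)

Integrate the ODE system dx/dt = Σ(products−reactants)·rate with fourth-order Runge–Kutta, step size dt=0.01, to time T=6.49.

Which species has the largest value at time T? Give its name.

Dominant species at T: B

RK4 with dt=0.01: 649 steps to T=6.49. Trajectory (selected grid times):
t=0.00: E=29.31 S=18.21 Y=27.14 R=26.79 B=38.56
t=0.72: E=30.06 S=20.80 Y=26.93 R=25.16 B=39.57
t=1.44: E=30.81 S=23.37 Y=26.71 R=23.55 B=40.59
t=2.16: E=31.55 S=25.91 Y=26.50 R=21.96 B=41.61
t=2.88: E=32.30 S=28.43 Y=26.29 R=20.41 B=42.63
t=3.61: E=33.05 S=30.93 Y=26.08 R=18.87 B=43.67
t=4.33: E=33.79 S=33.37 Y=25.86 R=17.39 B=44.71
t=5.05: E=34.52 S=35.75 Y=25.65 R=15.95 B=45.74
t=5.77: E=35.25 S=38.08 Y=25.44 R=14.56 B=46.78
t=6.49: E=35.97 S=40.34 Y=25.23 R=13.23 B=47.82
At T=6.49: E=35.97 S=40.34 Y=25.23 R=13.23 B=47.82; the largest is B.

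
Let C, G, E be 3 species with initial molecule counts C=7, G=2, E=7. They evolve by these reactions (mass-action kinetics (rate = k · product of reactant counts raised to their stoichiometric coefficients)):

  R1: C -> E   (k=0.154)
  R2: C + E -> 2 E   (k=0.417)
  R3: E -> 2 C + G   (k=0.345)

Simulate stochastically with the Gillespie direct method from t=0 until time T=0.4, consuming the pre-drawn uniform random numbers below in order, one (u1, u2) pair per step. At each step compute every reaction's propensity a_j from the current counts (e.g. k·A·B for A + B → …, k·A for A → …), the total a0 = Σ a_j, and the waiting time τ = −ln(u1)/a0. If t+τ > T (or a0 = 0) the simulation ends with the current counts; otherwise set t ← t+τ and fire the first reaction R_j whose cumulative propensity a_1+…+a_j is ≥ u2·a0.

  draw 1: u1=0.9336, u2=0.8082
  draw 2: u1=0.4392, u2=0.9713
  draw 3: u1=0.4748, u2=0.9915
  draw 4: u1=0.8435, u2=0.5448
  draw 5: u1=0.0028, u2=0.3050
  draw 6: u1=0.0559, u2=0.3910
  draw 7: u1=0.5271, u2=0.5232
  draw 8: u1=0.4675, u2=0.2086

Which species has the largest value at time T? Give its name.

Dominant species at T: E

t=0.000: C=7 G=2 E=7
Draw 1: a1=1.078, a2=20.433, a3=2.415, a0=23.926; τ=−ln(0.9336)/23.926=0.003 → t=0.003; u2·a0=0.8082·23.926=19.337; a1=1.078 < 19.337 ≤ a1+a2=21.511 → R2 fires; C=6 G=2 E=8
Draw 2: a1=0.924, a2=20.016, a3=2.760, a0=23.700; τ=−ln(0.4392)/23.700=0.035 → t=0.038; u2·a0=0.9713·23.700=23.020; a1+a2=20.940 < 23.020 ≤ a1+…+a3=23.700 → R3 fires; C=8 G=3 E=7
Draw 3: a1=1.232, a2=23.352, a3=2.415, a0=26.999; τ=−ln(0.4748)/26.999=0.028 → t=0.065; u2·a0=0.9915·26.999=26.770; a1+a2=24.584 < 26.770 ≤ a1+…+a3=26.999 → R3 fires; C=10 G=4 E=6
Draw 4: a1=1.540, a2=25.020, a3=2.070, a0=28.630; τ=−ln(0.8435)/28.630=0.006 → t=0.071; u2·a0=0.5448·28.630=15.598; a1=1.540 < 15.598 ≤ a1+a2=26.560 → R2 fires; C=9 G=4 E=7
Draw 5: a1=1.386, a2=26.271, a3=2.415, a0=30.072; τ=−ln(0.0028)/30.072=0.195 → t=0.267; u2·a0=0.3050·30.072=9.172; a1=1.386 < 9.172 ≤ a1+a2=27.657 → R2 fires; C=8 G=4 E=8
Draw 6: a1=1.232, a2=26.688, a3=2.760, a0=30.680; τ=−ln(0.0559)/30.680=0.094 → t=0.361; u2·a0=0.3910·30.680=11.996; a1=1.232 < 11.996 ≤ a1+a2=27.920 → R2 fires; C=7 G=4 E=9
Draw 7: a1=1.078, a2=26.271, a3=3.105, a0=30.454; τ=−ln(0.5271)/30.454=0.021 → t=0.382; u2·a0=0.5232·30.454=15.934; a1=1.078 < 15.934 ≤ a1+a2=27.349 → R2 fires; C=6 G=4 E=10
Draw 8: a1=0.924, a2=25.020, a3=3.450, a0=29.394; τ=−ln(0.4675)/29.394=0.026 → t=0.407 > T=0.4: stop.
At T=0.4: C=6 G=4 E=10; the largest is E.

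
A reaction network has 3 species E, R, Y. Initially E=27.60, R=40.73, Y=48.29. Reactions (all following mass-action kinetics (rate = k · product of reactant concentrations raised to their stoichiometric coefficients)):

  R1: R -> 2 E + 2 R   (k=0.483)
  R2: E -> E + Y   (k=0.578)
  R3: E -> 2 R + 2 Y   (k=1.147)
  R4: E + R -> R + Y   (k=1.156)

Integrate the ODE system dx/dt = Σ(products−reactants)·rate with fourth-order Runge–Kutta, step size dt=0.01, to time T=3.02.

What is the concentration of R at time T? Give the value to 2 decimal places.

RK4 with dt=0.01: 302 steps to T=3.02. Trajectory (selected grid times):
t=0.00: E=27.60 R=40.73 Y=48.29
t=0.34: E=0.82 R=50.14 Y=91.55
t=0.67: E=0.82 R=59.48 Y=109.45
t=1.01: E=0.82 R=70.79 Y=131.27
t=1.34: E=0.83 R=83.70 Y=156.31
t=1.68: E=0.83 R=99.34 Y=186.78
t=2.01: E=0.83 R=117.19 Y=221.69
t=2.35: E=0.83 R=138.81 Y=264.12
t=2.68: E=0.83 R=163.47 Y=312.66
t=3.02: E=0.83 R=193.35 Y=371.61
Read off R at T=3.02: 193.35

R at T = 193.35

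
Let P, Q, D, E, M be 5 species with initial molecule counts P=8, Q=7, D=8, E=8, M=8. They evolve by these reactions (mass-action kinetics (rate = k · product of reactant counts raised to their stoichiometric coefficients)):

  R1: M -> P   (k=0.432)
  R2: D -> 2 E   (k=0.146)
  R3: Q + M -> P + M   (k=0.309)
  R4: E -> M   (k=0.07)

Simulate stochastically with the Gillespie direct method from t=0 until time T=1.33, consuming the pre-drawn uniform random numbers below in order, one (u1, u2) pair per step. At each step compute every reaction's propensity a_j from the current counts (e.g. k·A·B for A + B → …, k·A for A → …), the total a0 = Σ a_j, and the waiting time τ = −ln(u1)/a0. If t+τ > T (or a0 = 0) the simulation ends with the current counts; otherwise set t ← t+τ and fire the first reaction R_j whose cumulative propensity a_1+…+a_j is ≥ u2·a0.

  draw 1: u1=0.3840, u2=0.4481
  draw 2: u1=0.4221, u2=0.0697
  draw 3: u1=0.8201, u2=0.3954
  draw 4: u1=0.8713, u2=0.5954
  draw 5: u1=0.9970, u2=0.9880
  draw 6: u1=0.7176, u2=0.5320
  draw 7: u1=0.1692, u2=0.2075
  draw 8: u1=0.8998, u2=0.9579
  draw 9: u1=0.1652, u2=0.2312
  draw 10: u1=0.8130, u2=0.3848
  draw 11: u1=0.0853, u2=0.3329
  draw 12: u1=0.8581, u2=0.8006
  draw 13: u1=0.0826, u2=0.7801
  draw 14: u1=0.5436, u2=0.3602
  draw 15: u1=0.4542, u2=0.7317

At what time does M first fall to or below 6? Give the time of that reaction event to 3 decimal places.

Threshold first reached at t = 0.718

t=0.000: P=8 Q=7 D=8 E=8 M=8
Draw 1: a1=3.456, a2=1.168, a3=17.304, a4=0.560, a0=22.488; τ=−ln(0.3840)/22.488=0.043 → t=0.043; u2·a0=0.4481·22.488=10.077; a1+a2=4.624 < 10.077 ≤ a1+…+a3=21.928 → R3 fires; P=9 Q=6 D=8 E=8 M=8
Draw 2: a1=3.456, a2=1.168, a3=14.832, a4=0.560, a0=20.016; τ=−ln(0.4221)/20.016=0.043 → t=0.086; u2·a0=0.0697·20.016=1.395 ≤ a1=3.456 → R1 fires; P=10 Q=6 D=8 E=8 M=7
Draw 3: a1=3.024, a2=1.168, a3=12.978, a4=0.560, a0=17.730; τ=−ln(0.8201)/17.730=0.011 → t=0.097; u2·a0=0.3954·17.730=7.010; a1+a2=4.192 < 7.010 ≤ a1+…+a3=17.170 → R3 fires; P=11 Q=5 D=8 E=8 M=7
Draw 4: a1=3.024, a2=1.168, a3=10.815, a4=0.560, a0=15.567; τ=−ln(0.8713)/15.567=0.009 → t=0.106; u2·a0=0.5954·15.567=9.269; a1+a2=4.192 < 9.269 ≤ a1+…+a3=15.007 → R3 fires; P=12 Q=4 D=8 E=8 M=7
Draw 5: a1=3.024, a2=1.168, a3=8.652, a4=0.560, a0=13.404; τ=−ln(0.9970)/13.404=0.000 → t=0.106; u2·a0=0.9880·13.404=13.243; a1+…+a3=12.844 < 13.243 ≤ a1+…+a4=13.404 → R4 fires; P=12 Q=4 D=8 E=7 M=8
Draw 6: a1=3.456, a2=1.168, a3=9.888, a4=0.490, a0=15.002; τ=−ln(0.7176)/15.002=0.022 → t=0.128; u2·a0=0.5320·15.002=7.981; a1+a2=4.624 < 7.981 ≤ a1+…+a3=14.512 → R3 fires; P=13 Q=3 D=8 E=7 M=8
Draw 7: a1=3.456, a2=1.168, a3=7.416, a4=0.490, a0=12.530; τ=−ln(0.1692)/12.530=0.142 → t=0.270; u2·a0=0.2075·12.530=2.600 ≤ a1=3.456 → R1 fires; P=14 Q=3 D=8 E=7 M=7
Draw 8: a1=3.024, a2=1.168, a3=6.489, a4=0.490, a0=11.171; τ=−ln(0.8998)/11.171=0.009 → t=0.279; u2·a0=0.9579·11.171=10.701; a1+…+a3=10.681 < 10.701 ≤ a1+…+a4=11.171 → R4 fires; P=14 Q=3 D=8 E=6 M=8
Draw 9: a1=3.456, a2=1.168, a3=7.416, a4=0.420, a0=12.460; τ=−ln(0.1652)/12.460=0.145 → t=0.424; u2·a0=0.2312·12.460=2.881 ≤ a1=3.456 → R1 fires; P=15 Q=3 D=8 E=6 M=7
Draw 10: a1=3.024, a2=1.168, a3=6.489, a4=0.420, a0=11.101; τ=−ln(0.8130)/11.101=0.019 → t=0.442; u2·a0=0.3848·11.101=4.272; a1+a2=4.192 < 4.272 ≤ a1+…+a3=10.681 → R3 fires; P=16 Q=2 D=8 E=6 M=7
Draw 11: a1=3.024, a2=1.168, a3=4.326, a4=0.420, a0=8.938; τ=−ln(0.0853)/8.938=0.275 → t=0.718; u2·a0=0.3329·8.938=2.975 ≤ a1=3.024 → R1 fires; P=17 Q=2 D=8 E=6 M=6
Draw 12: a1=2.592, a2=1.168, a3=3.708, a4=0.420, a0=7.888; τ=−ln(0.8581)/7.888=0.019 → t=0.737; u2·a0=0.8006·7.888=6.315; a1+a2=3.760 < 6.315 ≤ a1+…+a3=7.468 → R3 fires; P=18 Q=1 D=8 E=6 M=6
Draw 13: a1=2.592, a2=1.168, a3=1.854, a4=0.420, a0=6.034; τ=−ln(0.0826)/6.034=0.413 → t=1.151; u2·a0=0.7801·6.034=4.707; a1+a2=3.760 < 4.707 ≤ a1+…+a3=5.614 → R3 fires; P=19 Q=0 D=8 E=6 M=6
Draw 14: a1=2.592, a2=1.168, a3=0.000, a4=0.420, a0=4.180; τ=−ln(0.5436)/4.180=0.146 → t=1.296; u2·a0=0.3602·4.180=1.506 ≤ a1=2.592 → R1 fires; P=20 Q=0 D=8 E=6 M=5
Draw 15: a1=2.160, a2=1.168, a3=0.000, a4=0.420, a0=3.748; τ=−ln(0.4542)/3.748=0.211 → t=1.507 > T=1.33: stop.
M first becomes ≤ 6 when it reaches 6 at the event at t=0.718.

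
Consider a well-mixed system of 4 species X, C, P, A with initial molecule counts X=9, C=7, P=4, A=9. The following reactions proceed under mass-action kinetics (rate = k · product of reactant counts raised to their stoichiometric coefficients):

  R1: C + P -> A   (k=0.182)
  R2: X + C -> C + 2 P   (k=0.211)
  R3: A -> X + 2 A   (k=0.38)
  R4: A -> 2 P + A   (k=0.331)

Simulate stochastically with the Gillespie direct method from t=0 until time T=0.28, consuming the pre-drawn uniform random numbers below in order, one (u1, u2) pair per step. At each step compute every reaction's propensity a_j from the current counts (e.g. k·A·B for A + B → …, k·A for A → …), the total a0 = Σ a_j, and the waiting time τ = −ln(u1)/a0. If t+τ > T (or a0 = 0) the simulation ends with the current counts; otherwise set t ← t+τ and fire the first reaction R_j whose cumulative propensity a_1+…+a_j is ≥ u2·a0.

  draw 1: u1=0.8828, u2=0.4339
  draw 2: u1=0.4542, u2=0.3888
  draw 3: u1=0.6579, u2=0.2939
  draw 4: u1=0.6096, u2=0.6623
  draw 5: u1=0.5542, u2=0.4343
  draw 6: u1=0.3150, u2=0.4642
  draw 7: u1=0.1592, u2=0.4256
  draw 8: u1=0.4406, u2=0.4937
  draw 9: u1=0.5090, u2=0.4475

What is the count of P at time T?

P at T = 14

t=0.000: X=9 C=7 P=4 A=9
Draw 1: a1=5.096, a2=13.293, a3=3.420, a4=2.979, a0=24.788; τ=−ln(0.8828)/24.788=0.005 → t=0.005; u2·a0=0.4339·24.788=10.756; a1=5.096 < 10.756 ≤ a1+a2=18.389 → R2 fires; X=8 C=7 P=6 A=9
Draw 2: a1=7.644, a2=11.816, a3=3.420, a4=2.979, a0=25.859; τ=−ln(0.4542)/25.859=0.031 → t=0.036; u2·a0=0.3888·25.859=10.054; a1=7.644 < 10.054 ≤ a1+a2=19.460 → R2 fires; X=7 C=7 P=8 A=9
Draw 3: a1=10.192, a2=10.339, a3=3.420, a4=2.979, a0=26.930; τ=−ln(0.6579)/26.930=0.016 → t=0.051; u2·a0=0.2939·26.930=7.915 ≤ a1=10.192 → R1 fires; X=7 C=6 P=7 A=10
Draw 4: a1=7.644, a2=8.862, a3=3.800, a4=3.310, a0=23.616; τ=−ln(0.6096)/23.616=0.021 → t=0.072; u2·a0=0.6623·23.616=15.641; a1=7.644 < 15.641 ≤ a1+a2=16.506 → R2 fires; X=6 C=6 P=9 A=10
Draw 5: a1=9.828, a2=7.596, a3=3.800, a4=3.310, a0=24.534; τ=−ln(0.5542)/24.534=0.024 → t=0.096; u2·a0=0.4343·24.534=10.655; a1=9.828 < 10.655 ≤ a1+a2=17.424 → R2 fires; X=5 C=6 P=11 A=10
Draw 6: a1=12.012, a2=6.330, a3=3.800, a4=3.310, a0=25.452; τ=−ln(0.3150)/25.452=0.045 → t=0.141; u2·a0=0.4642·25.452=11.815 ≤ a1=12.012 → R1 fires; X=5 C=5 P=10 A=11
Draw 7: a1=9.100, a2=5.275, a3=4.180, a4=3.641, a0=22.196; τ=−ln(0.1592)/22.196=0.083 → t=0.224; u2·a0=0.4256·22.196=9.447; a1=9.100 < 9.447 ≤ a1+a2=14.375 → R2 fires; X=4 C=5 P=12 A=11
Draw 8: a1=10.920, a2=4.220, a3=4.180, a4=3.641, a0=22.961; τ=−ln(0.4406)/22.961=0.036 → t=0.260; u2·a0=0.4937·22.961=11.336; a1=10.920 < 11.336 ≤ a1+a2=15.140 → R2 fires; X=3 C=5 P=14 A=11
Draw 9: a1=12.740, a2=3.165, a3=4.180, a4=3.641, a0=23.726; τ=−ln(0.5090)/23.726=0.028 → t=0.288 > T=0.28: stop.
Read off P at T=0.28: 14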